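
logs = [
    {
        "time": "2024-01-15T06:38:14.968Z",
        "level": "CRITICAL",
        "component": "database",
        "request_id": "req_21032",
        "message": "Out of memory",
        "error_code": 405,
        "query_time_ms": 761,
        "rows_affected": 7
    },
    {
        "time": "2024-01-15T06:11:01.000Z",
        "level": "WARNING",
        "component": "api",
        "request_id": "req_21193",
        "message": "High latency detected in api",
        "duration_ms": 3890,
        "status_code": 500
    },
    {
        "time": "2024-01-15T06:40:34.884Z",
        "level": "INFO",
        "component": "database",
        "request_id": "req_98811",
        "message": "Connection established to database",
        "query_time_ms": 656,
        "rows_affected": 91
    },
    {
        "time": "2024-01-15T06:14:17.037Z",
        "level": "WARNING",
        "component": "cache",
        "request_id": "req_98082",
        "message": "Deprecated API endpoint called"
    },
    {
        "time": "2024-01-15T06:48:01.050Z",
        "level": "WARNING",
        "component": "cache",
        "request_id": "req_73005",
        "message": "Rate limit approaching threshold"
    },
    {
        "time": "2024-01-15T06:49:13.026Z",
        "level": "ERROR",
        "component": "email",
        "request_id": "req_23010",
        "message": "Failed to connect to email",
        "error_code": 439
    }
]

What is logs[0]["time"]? "2024-01-15T06:38:14.968Z"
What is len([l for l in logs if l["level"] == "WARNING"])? 3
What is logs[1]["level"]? "WARNING"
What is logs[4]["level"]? "WARNING"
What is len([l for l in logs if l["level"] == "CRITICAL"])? 1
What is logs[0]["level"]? "CRITICAL"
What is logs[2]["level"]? "INFO"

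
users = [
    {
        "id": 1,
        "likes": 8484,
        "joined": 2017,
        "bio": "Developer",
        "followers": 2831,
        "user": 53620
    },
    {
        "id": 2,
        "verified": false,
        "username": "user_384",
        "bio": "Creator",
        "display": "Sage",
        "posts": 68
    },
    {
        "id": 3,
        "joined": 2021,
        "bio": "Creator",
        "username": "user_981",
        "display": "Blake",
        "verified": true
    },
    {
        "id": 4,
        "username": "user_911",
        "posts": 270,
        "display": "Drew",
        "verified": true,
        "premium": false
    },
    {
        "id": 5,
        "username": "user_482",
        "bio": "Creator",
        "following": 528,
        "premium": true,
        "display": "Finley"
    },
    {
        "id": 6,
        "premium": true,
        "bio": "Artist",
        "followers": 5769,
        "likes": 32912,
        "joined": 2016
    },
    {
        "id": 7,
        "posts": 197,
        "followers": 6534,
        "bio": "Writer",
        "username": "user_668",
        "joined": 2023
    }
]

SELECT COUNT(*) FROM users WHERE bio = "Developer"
1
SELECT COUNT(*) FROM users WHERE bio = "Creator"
3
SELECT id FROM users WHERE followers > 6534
[]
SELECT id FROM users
[1, 2, 3, 4, 5, 6, 7]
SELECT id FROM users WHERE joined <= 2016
[6]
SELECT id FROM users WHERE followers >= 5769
[6, 7]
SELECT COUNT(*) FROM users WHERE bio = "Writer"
1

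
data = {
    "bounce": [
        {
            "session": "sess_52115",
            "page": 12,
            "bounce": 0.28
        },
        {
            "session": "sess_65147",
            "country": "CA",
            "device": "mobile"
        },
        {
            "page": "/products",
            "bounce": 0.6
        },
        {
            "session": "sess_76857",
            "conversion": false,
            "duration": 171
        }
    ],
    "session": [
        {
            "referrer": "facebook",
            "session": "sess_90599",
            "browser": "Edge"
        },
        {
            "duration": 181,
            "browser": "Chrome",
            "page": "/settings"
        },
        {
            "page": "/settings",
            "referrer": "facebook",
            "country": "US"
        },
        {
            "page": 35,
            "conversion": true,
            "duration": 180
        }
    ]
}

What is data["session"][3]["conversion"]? True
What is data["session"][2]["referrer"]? "facebook"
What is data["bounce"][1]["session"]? "sess_65147"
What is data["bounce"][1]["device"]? "mobile"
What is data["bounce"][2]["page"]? "/products"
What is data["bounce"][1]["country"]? "CA"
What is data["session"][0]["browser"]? "Edge"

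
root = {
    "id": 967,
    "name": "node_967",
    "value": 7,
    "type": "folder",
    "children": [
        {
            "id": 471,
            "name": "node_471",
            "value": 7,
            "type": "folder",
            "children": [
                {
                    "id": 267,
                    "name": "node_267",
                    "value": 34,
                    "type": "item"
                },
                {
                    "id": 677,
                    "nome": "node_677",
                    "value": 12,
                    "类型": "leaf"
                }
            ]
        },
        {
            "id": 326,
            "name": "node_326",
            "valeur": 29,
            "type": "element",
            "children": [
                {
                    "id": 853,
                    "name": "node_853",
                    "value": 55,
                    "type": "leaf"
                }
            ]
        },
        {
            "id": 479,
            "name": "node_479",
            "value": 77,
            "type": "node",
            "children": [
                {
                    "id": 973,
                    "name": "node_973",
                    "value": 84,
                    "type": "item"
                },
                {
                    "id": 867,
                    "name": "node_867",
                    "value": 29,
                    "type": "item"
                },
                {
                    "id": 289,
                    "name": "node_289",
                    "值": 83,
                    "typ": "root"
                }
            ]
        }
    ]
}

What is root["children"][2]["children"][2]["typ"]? "root"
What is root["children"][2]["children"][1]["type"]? "item"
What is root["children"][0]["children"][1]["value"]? 12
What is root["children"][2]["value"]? 77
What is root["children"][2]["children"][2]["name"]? "node_289"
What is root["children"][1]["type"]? "element"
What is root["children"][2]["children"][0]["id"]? 973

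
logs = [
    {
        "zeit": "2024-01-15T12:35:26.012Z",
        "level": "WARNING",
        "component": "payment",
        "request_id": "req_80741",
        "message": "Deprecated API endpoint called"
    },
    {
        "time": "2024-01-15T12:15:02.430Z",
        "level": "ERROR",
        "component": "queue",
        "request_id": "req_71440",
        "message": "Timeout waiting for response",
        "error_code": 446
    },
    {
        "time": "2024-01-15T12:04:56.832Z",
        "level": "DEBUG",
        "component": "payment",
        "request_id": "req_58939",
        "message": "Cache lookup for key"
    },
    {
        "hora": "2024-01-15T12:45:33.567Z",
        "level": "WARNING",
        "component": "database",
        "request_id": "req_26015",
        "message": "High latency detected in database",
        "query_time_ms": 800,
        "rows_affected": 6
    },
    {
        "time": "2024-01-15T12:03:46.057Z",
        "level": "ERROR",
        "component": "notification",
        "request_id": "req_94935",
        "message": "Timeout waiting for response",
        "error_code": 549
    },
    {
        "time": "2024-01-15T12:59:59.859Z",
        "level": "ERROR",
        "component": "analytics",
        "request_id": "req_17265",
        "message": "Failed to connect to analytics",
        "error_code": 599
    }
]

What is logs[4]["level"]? "ERROR"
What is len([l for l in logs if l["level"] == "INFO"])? 0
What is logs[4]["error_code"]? 549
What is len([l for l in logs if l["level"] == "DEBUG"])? 1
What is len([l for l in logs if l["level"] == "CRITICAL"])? 0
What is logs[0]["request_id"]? "req_80741"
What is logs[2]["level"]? "DEBUG"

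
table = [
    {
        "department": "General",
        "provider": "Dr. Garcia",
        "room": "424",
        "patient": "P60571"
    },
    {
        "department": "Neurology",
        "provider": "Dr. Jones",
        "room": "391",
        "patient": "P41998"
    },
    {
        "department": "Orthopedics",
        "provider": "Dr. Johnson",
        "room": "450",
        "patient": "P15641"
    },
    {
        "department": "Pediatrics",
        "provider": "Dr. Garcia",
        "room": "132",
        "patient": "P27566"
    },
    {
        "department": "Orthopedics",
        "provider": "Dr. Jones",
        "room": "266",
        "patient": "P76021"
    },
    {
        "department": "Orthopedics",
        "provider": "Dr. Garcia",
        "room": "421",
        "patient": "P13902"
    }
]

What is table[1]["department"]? "Neurology"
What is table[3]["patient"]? "P27566"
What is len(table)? 6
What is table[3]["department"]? "Pediatrics"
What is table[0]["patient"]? "P60571"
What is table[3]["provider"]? "Dr. Garcia"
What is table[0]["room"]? "424"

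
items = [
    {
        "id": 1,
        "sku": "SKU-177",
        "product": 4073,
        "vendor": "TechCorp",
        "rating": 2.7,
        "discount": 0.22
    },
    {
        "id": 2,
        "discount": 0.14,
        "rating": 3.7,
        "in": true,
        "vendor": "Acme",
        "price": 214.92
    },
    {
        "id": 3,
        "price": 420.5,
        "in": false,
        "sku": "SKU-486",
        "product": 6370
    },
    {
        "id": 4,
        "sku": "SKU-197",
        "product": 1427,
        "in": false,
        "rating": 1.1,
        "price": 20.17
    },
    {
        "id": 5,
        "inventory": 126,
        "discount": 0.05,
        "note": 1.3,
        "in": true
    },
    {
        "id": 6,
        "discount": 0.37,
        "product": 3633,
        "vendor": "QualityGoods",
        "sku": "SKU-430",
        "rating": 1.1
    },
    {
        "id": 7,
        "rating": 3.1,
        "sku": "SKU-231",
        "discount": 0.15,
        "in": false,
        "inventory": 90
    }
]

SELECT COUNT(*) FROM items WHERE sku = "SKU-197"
1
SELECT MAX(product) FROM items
6370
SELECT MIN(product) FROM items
1427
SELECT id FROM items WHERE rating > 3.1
[2]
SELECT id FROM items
[1, 2, 3, 4, 5, 6, 7]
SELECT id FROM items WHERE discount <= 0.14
[2, 5]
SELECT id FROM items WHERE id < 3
[1, 2]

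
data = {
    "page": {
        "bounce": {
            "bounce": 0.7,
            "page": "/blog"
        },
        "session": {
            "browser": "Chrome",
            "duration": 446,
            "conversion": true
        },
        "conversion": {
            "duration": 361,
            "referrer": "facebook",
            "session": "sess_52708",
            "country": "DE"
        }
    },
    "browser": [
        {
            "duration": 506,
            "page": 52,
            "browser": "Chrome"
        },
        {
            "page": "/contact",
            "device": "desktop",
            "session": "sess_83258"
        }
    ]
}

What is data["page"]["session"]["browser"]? "Chrome"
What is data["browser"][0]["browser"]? "Chrome"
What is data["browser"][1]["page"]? "/contact"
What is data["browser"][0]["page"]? 52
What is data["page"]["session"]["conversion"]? True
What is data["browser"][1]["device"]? "desktop"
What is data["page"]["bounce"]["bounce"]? 0.7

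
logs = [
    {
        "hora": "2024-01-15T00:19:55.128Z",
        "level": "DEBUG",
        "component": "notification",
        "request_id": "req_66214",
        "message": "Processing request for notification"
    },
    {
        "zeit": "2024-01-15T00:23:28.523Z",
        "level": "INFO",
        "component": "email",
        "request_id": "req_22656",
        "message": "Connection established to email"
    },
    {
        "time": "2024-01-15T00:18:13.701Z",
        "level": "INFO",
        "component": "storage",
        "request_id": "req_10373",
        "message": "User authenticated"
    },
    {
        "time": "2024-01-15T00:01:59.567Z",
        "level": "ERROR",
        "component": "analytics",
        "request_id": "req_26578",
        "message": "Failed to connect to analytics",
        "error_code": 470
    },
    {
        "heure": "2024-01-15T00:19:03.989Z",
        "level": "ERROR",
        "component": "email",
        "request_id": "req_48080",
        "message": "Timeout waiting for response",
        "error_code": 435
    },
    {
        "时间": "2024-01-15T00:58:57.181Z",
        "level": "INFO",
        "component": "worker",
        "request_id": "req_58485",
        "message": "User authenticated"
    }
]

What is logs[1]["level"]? "INFO"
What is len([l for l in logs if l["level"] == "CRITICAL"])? 0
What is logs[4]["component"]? "email"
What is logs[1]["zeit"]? "2024-01-15T00:23:28.523Z"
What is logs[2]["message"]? "User authenticated"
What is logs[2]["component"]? "storage"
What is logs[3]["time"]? "2024-01-15T00:01:59.567Z"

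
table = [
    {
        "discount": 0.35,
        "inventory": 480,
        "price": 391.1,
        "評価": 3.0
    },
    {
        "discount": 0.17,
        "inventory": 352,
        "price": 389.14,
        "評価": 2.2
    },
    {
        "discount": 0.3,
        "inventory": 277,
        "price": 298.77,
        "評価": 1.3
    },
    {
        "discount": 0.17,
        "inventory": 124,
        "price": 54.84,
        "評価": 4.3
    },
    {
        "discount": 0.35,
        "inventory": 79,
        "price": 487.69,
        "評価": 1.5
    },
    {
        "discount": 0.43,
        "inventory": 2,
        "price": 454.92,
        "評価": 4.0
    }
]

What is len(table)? 6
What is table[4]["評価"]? 1.5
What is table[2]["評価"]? 1.3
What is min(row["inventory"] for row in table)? 2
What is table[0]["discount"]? 0.35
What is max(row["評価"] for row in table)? 4.3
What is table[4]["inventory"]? 79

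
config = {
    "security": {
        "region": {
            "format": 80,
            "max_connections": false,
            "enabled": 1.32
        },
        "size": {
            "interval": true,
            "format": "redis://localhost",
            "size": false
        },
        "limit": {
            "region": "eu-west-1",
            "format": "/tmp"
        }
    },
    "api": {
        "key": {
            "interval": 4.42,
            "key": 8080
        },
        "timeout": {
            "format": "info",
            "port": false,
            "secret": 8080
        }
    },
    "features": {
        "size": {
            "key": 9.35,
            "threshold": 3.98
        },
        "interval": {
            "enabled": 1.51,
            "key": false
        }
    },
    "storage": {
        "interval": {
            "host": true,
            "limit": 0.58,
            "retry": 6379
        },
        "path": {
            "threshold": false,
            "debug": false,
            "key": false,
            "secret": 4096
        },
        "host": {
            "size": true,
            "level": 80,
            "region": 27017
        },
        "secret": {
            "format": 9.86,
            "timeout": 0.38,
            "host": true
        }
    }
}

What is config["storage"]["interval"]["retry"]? 6379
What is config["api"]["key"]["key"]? 8080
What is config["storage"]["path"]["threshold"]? False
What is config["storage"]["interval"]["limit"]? 0.58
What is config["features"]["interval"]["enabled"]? 1.51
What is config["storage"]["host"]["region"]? 27017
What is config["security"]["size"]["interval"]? True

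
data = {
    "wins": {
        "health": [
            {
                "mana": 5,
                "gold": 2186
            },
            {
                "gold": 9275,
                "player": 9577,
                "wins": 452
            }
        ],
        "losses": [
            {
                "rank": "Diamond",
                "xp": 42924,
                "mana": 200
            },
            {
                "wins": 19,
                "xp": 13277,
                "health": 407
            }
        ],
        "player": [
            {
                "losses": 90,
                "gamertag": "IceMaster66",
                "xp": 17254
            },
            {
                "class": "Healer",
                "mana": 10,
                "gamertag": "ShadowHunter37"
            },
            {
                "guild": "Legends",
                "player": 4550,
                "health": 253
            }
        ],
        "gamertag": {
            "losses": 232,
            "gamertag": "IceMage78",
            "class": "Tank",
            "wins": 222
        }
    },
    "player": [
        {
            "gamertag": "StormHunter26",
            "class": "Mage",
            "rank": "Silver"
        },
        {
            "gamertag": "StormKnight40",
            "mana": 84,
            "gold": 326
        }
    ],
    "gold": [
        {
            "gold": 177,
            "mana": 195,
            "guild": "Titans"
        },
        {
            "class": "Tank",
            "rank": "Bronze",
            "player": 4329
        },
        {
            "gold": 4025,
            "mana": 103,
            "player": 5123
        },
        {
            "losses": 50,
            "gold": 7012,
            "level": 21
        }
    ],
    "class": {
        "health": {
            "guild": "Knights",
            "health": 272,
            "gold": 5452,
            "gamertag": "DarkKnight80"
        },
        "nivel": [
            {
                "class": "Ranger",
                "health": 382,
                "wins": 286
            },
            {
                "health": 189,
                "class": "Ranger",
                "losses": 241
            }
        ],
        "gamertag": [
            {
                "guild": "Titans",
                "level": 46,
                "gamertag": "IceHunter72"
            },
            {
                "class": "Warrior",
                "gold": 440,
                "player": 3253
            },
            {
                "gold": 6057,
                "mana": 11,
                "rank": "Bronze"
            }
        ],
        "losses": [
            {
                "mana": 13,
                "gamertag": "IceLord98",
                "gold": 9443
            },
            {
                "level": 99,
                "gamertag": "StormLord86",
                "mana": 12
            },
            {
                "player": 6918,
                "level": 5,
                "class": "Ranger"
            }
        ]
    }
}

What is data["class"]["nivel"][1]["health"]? 189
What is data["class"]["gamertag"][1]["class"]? "Warrior"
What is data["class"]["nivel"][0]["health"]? 382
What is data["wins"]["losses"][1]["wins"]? 19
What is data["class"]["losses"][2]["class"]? "Ranger"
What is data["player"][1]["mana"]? 84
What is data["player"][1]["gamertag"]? "StormKnight40"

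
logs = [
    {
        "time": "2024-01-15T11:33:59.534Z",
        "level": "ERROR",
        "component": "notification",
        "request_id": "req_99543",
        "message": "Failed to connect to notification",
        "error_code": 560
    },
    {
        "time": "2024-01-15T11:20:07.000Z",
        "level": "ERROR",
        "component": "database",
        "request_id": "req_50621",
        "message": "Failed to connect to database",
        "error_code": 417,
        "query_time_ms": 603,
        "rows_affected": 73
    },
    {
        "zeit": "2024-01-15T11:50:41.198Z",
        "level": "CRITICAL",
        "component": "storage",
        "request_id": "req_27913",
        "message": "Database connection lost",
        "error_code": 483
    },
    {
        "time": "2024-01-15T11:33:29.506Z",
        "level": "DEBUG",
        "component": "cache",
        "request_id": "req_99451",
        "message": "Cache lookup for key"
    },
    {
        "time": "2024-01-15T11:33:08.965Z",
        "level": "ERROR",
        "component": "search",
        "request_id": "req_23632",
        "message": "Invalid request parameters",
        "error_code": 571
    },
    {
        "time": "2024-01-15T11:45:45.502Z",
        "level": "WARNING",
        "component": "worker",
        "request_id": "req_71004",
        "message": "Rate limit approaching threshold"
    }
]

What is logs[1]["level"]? "ERROR"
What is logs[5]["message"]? "Rate limit approaching threshold"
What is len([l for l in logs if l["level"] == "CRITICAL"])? 1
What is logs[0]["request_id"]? "req_99543"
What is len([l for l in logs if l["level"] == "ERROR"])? 3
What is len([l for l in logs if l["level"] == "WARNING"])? 1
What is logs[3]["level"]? "DEBUG"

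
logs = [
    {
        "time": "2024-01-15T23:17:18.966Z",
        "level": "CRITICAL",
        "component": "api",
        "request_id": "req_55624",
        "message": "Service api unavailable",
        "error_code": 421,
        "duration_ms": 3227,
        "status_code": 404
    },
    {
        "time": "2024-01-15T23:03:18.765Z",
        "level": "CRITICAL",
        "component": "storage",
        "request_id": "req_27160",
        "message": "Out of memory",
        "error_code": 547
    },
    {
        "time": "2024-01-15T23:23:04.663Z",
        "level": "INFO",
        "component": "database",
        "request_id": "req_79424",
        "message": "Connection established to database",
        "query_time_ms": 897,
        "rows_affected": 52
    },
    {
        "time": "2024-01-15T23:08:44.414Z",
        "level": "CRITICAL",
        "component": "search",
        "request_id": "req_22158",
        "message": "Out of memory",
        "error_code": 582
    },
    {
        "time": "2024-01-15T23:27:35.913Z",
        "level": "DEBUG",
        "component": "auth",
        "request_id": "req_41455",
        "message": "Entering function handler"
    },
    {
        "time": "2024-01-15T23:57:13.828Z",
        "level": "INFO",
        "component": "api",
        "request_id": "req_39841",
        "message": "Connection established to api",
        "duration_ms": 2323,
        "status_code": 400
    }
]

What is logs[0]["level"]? "CRITICAL"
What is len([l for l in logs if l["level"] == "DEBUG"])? 1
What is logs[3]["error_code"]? 582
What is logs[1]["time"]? "2024-01-15T23:03:18.765Z"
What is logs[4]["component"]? "auth"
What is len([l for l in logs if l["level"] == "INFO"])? 2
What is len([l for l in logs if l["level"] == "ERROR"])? 0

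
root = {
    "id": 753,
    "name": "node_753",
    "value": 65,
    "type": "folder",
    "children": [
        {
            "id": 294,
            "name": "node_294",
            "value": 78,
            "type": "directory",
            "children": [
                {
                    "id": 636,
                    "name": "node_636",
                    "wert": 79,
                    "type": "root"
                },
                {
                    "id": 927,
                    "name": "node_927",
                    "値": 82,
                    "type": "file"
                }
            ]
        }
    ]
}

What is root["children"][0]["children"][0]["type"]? "root"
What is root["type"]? "folder"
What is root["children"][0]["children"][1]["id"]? 927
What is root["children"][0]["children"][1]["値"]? 82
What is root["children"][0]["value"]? 78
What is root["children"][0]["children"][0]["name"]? "node_636"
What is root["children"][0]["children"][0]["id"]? 636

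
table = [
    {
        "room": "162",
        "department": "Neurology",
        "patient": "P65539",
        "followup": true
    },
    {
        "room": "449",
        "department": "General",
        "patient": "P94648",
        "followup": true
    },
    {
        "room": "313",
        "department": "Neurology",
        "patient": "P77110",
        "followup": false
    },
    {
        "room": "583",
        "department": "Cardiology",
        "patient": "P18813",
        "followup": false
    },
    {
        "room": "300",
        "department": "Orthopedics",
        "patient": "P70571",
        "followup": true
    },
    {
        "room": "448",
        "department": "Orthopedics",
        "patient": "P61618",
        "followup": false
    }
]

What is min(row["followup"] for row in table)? False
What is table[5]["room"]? "448"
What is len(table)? 6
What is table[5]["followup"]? False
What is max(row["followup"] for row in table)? True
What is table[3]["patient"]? "P18813"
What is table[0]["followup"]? True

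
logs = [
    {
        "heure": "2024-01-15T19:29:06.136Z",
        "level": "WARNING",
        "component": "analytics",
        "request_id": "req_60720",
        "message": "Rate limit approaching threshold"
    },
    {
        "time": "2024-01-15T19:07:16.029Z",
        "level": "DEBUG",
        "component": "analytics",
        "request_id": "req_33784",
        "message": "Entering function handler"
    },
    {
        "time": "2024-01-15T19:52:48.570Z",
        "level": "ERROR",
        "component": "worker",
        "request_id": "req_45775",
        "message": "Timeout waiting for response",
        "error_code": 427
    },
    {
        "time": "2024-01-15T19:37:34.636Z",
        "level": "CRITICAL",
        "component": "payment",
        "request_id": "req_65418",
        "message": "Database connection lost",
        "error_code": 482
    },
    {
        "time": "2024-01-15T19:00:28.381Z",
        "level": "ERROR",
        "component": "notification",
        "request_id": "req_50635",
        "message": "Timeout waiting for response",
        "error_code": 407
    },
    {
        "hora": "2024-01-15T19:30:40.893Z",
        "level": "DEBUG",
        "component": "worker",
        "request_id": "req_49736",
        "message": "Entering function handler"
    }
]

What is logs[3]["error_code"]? 482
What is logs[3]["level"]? "CRITICAL"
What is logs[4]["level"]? "ERROR"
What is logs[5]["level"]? "DEBUG"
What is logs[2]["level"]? "ERROR"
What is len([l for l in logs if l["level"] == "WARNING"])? 1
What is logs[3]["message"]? "Database connection lost"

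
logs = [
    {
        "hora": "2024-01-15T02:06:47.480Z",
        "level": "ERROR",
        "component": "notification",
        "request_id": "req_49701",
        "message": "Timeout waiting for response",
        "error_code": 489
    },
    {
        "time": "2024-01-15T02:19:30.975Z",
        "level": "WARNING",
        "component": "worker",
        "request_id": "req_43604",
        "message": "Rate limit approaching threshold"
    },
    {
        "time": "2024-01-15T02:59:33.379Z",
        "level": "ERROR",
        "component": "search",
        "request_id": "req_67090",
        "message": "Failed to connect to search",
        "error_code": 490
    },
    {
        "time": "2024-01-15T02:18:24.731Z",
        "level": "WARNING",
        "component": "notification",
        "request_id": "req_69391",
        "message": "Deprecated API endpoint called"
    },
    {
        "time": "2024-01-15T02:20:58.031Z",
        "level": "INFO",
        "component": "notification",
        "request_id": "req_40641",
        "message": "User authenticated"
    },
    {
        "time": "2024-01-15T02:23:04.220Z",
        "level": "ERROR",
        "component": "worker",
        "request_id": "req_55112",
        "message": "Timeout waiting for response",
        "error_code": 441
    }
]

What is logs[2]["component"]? "search"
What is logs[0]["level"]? "ERROR"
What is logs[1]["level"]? "WARNING"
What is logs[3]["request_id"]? "req_69391"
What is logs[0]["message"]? "Timeout waiting for response"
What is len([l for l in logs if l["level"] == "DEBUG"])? 0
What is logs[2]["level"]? "ERROR"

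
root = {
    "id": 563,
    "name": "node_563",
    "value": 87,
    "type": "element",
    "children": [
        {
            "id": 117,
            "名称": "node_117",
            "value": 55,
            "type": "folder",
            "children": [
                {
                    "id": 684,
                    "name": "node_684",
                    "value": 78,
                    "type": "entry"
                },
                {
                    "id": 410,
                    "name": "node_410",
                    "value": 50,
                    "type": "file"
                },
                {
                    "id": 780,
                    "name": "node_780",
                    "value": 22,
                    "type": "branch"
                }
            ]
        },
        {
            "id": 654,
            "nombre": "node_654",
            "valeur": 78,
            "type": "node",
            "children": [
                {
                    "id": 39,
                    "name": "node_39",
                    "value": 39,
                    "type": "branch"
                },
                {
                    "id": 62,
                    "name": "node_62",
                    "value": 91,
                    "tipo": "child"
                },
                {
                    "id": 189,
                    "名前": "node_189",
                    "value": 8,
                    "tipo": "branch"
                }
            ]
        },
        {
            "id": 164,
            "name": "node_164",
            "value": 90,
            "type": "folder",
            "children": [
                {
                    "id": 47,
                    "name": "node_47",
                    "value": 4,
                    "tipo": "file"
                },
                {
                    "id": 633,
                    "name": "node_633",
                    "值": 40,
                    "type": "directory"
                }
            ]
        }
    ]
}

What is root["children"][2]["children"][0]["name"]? "node_47"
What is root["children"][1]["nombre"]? "node_654"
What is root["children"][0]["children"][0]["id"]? 684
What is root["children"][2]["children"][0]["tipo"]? "file"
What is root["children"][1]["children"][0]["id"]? 39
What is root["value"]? 87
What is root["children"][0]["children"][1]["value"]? 50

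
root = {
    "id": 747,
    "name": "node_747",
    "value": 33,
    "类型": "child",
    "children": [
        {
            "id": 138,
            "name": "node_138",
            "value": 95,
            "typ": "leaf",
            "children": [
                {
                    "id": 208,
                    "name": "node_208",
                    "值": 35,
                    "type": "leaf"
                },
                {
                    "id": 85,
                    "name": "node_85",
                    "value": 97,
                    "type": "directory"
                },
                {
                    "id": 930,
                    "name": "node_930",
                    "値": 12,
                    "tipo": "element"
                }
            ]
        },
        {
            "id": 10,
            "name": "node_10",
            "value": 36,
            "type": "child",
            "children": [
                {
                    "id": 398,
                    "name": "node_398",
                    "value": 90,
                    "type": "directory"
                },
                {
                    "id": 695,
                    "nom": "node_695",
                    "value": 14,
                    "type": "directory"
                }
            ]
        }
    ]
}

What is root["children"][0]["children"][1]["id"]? 85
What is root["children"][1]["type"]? "child"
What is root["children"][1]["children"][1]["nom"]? "node_695"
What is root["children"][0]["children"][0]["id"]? 208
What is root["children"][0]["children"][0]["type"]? "leaf"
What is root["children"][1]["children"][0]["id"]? 398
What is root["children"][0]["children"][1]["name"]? "node_85"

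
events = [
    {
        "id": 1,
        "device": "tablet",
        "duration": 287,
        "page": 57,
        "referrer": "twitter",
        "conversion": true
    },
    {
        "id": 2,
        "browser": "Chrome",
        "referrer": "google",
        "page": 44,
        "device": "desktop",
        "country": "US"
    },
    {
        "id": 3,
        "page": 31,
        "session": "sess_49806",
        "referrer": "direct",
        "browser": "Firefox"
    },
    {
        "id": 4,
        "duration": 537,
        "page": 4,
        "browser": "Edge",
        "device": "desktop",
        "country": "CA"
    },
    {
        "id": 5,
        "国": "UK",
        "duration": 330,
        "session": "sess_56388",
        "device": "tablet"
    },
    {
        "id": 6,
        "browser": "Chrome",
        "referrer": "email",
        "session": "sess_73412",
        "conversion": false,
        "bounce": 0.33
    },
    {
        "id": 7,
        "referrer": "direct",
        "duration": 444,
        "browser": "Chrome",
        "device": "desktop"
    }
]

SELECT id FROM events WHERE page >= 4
[1, 2, 3, 4]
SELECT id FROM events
[1, 2, 3, 4, 5, 6, 7]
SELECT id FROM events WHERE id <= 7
[1, 2, 3, 4, 5, 6, 7]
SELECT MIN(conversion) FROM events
False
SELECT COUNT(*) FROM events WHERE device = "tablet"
2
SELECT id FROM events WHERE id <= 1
[1]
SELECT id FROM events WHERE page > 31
[1, 2]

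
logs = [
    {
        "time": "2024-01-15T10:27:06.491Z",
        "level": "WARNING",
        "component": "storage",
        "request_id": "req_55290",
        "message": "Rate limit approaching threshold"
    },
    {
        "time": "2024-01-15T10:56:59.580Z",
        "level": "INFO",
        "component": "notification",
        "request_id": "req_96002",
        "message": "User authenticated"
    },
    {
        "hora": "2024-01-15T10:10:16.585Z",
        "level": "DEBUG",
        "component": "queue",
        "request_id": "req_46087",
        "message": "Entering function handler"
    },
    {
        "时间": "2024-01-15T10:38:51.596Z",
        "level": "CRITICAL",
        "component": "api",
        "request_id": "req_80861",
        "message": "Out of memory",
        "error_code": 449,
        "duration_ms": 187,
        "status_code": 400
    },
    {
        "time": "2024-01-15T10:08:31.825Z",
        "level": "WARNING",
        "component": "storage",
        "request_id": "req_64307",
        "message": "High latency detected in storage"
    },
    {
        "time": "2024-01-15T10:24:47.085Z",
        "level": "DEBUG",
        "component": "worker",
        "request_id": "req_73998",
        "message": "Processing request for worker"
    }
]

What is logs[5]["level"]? "DEBUG"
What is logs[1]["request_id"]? "req_96002"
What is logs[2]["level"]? "DEBUG"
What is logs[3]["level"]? "CRITICAL"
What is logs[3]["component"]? "api"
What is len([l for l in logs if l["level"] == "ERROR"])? 0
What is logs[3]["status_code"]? 400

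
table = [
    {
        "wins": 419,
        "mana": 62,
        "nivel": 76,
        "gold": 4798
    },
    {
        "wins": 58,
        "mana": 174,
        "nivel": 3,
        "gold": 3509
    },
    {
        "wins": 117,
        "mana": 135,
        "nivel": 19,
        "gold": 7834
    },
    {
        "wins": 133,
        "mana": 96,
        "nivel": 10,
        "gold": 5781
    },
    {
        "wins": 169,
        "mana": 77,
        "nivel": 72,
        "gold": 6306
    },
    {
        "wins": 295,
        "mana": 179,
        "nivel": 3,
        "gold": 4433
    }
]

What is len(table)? 6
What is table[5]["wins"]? 295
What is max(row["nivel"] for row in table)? 76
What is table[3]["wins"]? 133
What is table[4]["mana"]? 77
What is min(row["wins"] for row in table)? 58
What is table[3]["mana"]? 96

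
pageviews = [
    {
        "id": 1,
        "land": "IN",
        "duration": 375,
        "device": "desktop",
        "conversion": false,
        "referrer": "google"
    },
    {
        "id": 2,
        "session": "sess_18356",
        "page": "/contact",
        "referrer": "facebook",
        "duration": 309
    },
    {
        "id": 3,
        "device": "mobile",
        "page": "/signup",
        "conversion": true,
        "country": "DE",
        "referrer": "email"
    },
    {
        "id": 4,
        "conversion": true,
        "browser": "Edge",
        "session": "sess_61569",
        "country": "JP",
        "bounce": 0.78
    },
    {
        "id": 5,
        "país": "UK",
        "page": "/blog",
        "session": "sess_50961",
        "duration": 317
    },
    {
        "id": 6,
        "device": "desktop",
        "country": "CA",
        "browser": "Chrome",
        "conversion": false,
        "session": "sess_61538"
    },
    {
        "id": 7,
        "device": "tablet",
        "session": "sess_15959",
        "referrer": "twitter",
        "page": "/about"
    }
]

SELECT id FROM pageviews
[1, 2, 3, 4, 5, 6, 7]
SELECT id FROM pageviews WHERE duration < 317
[2]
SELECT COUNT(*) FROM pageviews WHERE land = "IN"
1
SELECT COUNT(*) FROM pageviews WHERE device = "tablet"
1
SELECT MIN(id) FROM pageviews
1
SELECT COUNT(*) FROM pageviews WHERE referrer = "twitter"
1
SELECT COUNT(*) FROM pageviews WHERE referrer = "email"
1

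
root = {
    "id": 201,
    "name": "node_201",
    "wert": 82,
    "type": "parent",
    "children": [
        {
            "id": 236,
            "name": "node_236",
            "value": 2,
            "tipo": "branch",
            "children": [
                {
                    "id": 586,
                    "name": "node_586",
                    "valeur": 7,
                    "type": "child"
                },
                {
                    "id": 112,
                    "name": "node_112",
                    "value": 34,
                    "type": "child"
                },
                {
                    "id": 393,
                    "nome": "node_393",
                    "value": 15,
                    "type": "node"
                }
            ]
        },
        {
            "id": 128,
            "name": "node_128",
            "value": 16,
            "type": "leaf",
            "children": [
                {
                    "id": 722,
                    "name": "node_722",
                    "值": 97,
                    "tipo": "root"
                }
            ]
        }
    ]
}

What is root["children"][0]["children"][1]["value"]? 34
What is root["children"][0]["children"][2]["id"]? 393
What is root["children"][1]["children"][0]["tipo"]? "root"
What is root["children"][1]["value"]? 16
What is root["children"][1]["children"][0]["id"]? 722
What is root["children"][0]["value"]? 2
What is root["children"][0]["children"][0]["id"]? 586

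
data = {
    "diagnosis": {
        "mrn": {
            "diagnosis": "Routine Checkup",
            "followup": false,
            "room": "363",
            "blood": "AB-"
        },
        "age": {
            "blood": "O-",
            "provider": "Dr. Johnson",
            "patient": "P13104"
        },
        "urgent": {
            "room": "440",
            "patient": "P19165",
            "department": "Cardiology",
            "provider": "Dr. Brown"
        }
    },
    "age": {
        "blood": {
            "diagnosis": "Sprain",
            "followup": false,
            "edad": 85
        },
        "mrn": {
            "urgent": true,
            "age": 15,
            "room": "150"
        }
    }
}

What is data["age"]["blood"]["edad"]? 85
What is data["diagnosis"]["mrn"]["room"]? "363"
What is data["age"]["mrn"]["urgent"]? True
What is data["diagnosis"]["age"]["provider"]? "Dr. Johnson"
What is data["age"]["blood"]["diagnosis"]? "Sprain"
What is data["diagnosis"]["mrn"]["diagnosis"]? "Routine Checkup"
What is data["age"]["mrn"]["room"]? "150"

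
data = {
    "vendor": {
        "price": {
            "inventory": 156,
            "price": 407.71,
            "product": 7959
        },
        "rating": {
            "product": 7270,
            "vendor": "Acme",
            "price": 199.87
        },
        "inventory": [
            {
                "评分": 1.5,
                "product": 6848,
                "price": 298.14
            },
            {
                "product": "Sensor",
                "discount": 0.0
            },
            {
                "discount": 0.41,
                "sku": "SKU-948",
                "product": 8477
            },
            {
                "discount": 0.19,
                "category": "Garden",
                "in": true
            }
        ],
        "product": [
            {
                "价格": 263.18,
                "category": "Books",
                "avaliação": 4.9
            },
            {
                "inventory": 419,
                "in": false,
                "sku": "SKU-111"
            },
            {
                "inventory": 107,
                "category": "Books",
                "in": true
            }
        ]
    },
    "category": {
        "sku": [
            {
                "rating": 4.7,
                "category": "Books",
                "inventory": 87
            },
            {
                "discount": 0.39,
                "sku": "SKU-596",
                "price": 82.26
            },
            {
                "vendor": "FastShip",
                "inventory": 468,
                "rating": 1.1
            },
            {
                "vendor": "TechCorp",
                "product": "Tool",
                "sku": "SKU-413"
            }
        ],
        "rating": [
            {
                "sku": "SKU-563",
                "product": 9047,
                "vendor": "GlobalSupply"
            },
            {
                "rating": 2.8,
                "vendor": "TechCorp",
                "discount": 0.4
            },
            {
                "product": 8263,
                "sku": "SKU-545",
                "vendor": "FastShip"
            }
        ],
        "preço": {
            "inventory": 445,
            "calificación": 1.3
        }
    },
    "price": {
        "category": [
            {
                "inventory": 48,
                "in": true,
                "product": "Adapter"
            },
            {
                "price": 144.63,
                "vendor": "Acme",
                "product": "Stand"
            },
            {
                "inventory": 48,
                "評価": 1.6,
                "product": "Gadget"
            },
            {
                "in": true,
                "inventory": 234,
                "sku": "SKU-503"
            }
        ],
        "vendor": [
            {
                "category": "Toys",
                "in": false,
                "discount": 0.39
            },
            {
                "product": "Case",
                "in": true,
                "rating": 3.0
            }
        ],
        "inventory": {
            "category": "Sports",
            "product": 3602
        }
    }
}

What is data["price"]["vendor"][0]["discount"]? 0.39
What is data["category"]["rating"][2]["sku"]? "SKU-545"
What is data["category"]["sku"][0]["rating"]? 4.7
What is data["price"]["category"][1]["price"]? 144.63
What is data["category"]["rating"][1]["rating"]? 2.8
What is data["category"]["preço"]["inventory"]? 445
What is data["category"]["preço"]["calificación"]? 1.3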